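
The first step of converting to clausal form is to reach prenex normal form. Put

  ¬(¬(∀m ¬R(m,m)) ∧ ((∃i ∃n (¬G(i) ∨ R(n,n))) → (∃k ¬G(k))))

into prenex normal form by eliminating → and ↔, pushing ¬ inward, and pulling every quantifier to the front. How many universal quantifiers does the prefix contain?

2

First replace A → B with ¬A ∨ B.
  ¬(¬(∀m ¬R(m,m)) ∧ (¬(∃i ∃n (¬G(i) ∨ R(n,n))) ∨ (∃k ¬G(k))))
Move each ¬ inward, flipping quantifiers it crosses:
  (∀m ¬R(m,m)) ∨ (∃i ∃n (¬G(i) ∨ R(n,n))) ∧ (∀k G(k))
All bound variables are already distinct, so no renaming is needed.
Pull the quantifiers to the front (each side's bound variable is not free in the other side):
  ∀m ∃i ∃n ∀k (¬R(m,m) ∨ (¬G(i) ∨ R(n,n)) ∧ G(k))
The prefix is ∀m ∃i ∃n ∀k: 2 universal, 2 existential.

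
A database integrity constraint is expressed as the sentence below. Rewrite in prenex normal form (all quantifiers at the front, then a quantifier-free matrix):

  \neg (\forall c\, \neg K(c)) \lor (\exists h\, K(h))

\exists c\, \exists h\, (K(c) \lor K(h))

Move each ¬ inward, flipping quantifiers it crosses:
  (\exists c\, K(c)) \lor (\exists h\, K(h))
All bound variables are already distinct, so no renaming is needed.
Extract every quantifier outward, since the variables are now distinct and don't occur free across branches:
  \exists c\, \exists h\, (K(c) \lor K(h))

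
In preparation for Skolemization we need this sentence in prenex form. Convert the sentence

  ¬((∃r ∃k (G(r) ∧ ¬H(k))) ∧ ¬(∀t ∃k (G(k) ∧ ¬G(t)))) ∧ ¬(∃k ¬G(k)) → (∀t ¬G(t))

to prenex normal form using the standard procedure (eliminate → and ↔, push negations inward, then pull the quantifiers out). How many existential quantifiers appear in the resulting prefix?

Eliminate → and ↔ using ¬ and ∨.
  ¬(¬((∃r ∃k (G(r) ∧ ¬H(k))) ∧ ¬(∀t ∃k (G(k) ∧ ¬G(t)))) ∧ ¬(∃k ¬G(k))) ∨ (∀t ¬G(t))
Move each ¬ inward, flipping quantifiers it crosses:
  (∃r ∃k (G(r) ∧ ¬H(k))) ∧ (∃t ∀k (¬G(k) ∨ G(t))) ∨ (∃k ¬G(k)) ∨ (∀t ¬G(t))
Give each quantifier a distinct variable: k↦b, k↦q, t↦x.
  (∃r ∃k (G(r) ∧ ¬H(k))) ∧ (∃t ∀b (¬G(b) ∨ G(t))) ∨ (∃q ¬G(q)) ∨ (∀x ¬G(x))
Finally move all quantifiers to the prefix:
  ∃r ∃k ∃t ∀b ∃q ∀x (G(r) ∧ ¬H(k) ∧ (¬G(b) ∨ G(t)) ∨ ¬G(q) ∨ ¬G(x))
The prefix is ∃r ∃k ∃t ∀b ∃q ∀x: 2 universal, 4 existential.

4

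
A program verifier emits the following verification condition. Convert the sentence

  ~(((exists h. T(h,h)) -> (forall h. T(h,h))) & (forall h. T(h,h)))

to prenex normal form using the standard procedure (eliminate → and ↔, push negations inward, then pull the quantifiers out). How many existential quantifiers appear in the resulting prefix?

First replace A → B with ¬A ∨ B.
  ~((~(exists h. T(h,h)) | (forall h. T(h,h))) & (forall h. T(h,h)))
Move each ¬ inward, flipping quantifiers it crosses:
  (exists h. T(h,h)) & (exists h. ~T(h,h)) | (exists h. ~T(h,h))
Standardize variables apart so no two quantifiers bind the same name: h↦c, h↦r.
  (exists h. T(h,h)) & (exists c. ~T(c,c)) | (exists r. ~T(r,r))
Finally move all quantifiers to the prefix:
  exists h. exists c. exists r. (T(h,h) & ~T(c,c) | ~T(r,r))
The prefix is exists h exists c exists r: 0 universal, 3 existential.

3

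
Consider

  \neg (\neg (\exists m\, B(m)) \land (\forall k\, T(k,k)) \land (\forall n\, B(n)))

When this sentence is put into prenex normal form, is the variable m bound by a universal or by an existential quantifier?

existential

Drive negations inward (¬∀x A ≡ ∃x ¬A, ¬∃x A ≡ ∀x ¬A, De Morgan for ∧/∨):
  (\exists m\, B(m)) \lor (\exists k\, \neg T(k,k)) \lor (\exists n\, \neg B(n))
Extract every quantifier outward, since the variables are now distinct and don't occur free across branches:
  \exists m\, \exists k\, \exists n\, (B(m) \lor \neg T(k,k) \lor \neg B(n))
The quantifier \exists m sits under an even number of negations, so it remains existential.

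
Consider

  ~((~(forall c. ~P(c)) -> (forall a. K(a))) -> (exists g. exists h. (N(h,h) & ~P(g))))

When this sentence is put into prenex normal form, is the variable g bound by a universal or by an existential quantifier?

universal

First replace A → B with ¬A ∨ B.
  ~(~(~~(forall c. ~P(c)) | (forall a. K(a))) | (exists g. exists h. (N(h,h) & ~P(g))))
Push ¬ through the quantifiers and connectives to reach negation normal form:
  ((forall c. ~P(c)) | (forall a. K(a))) & (forall g. forall h. (~N(h,h) | P(g)))
All bound variables are already distinct, so no renaming is needed.
Finally move all quantifiers to the prefix:
  forall c. forall a. forall g. forall h. ((~P(c) | K(a)) & (~N(h,h) | P(g)))
The quantifier exists g sits under an odd number of negations (counting the antecedent side of each →), so it flips to forall g.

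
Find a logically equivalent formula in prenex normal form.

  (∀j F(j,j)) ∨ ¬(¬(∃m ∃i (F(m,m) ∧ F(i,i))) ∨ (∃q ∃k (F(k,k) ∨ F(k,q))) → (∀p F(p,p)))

∀j ∀m ∀i ∃q ∃k ∃p (F(j,j) ∨ (¬F(m,m) ∨ ¬F(i,i) ∨ F(k,k) ∨ F(k,q)) ∧ ¬F(p,p))

Rewrite implications/biconditionals: A → B as ¬A ∨ B.
  (∀j F(j,j)) ∨ ¬(¬(¬(∃m ∃i (F(m,m) ∧ F(i,i))) ∨ (∃q ∃k (F(k,k) ∨ F(k,q)))) ∨ (∀p F(p,p)))
Drive negations inward (¬∀x A ≡ ∃x ¬A, ¬∃x A ≡ ∀x ¬A, De Morgan for ∧/∨):
  (∀j F(j,j)) ∨ ((∀m ∀i (¬F(m,m) ∨ ¬F(i,i))) ∨ (∃q ∃k (F(k,k) ∨ F(k,q)))) ∧ (∃p ¬F(p,p))
All bound variables are already distinct, so no renaming is needed.
Extract every quantifier outward, since the variables are now distinct and don't occur free across branches:
  ∀j ∀m ∀i ∃q ∃k ∃p (F(j,j) ∨ (¬F(m,m) ∨ ¬F(i,i) ∨ F(k,k) ∨ F(k,q)) ∧ ¬F(p,p))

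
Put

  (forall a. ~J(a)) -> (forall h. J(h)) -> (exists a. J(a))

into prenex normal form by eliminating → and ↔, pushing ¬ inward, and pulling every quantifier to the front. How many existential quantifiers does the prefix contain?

3

Eliminate → and ↔ using ¬ and ∨.
  ~(forall a. ~J(a)) | ~(forall h. J(h)) | (exists a. J(a))
Drive negations inward (¬∀x A ≡ ∃x ¬A, ¬∃x A ≡ ∀x ¬A, De Morgan for ∧/∨):
  (exists a. J(a)) | (exists h. ~J(h)) | (exists a. J(a))
Give each quantifier a distinct variable: a↦u1.
  (exists a. J(a)) | (exists h. ~J(h)) | (exists u1. J(u1))
Finally move all quantifiers to the prefix:
  exists a. exists h. exists u1. (J(a) | ~J(h) | J(u1))
The prefix is exists a exists h exists u1: 0 universal, 3 existential.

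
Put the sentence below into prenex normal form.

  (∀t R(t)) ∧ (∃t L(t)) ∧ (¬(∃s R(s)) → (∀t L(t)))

∀t ∃q ∃s ∀u (R(t) ∧ L(q) ∧ (R(s) ∨ L(u)))

First replace A → B with ¬A ∨ B.
  (∀t R(t)) ∧ (∃t L(t)) ∧ (¬¬(∃s R(s)) ∨ (∀t L(t)))
Move each ¬ inward, flipping quantifiers it crosses:
  (∀t R(t)) ∧ (∃t L(t)) ∧ ((∃s R(s)) ∨ (∀t L(t)))
Standardize variables apart so no two quantifiers bind the same name: t↦q, t↦u.
  (∀t R(t)) ∧ (∃q L(q)) ∧ ((∃s R(s)) ∨ (∀u L(u)))
Extract every quantifier outward, since the variables are now distinct and don't occur free across branches:
  ∀t ∃q ∃s ∀u (R(t) ∧ L(q) ∧ (R(s) ∨ L(u)))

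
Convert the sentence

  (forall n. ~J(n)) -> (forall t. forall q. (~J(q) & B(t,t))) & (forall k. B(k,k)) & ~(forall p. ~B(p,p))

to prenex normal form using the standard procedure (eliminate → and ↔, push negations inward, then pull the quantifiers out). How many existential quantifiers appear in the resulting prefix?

2

Eliminate → and ↔ using ¬ and ∨.
  ~(forall n. ~J(n)) | (forall t. forall q. (~J(q) & B(t,t))) & (forall k. B(k,k)) & ~(forall p. ~B(p,p))
Push ¬ through the quantifiers and connectives to reach negation normal form:
  (exists n. J(n)) | (forall t. forall q. (~J(q) & B(t,t))) & (forall k. B(k,k)) & (exists p. B(p,p))
All bound variables are already distinct, so no renaming is needed.
Finally move all quantifiers to the prefix:
  exists n. forall t. forall q. forall k. exists p. (J(n) | ~J(q) & B(t,t) & B(k,k) & B(p,p))
The prefix is exists n forall t forall q forall k exists p: 3 universal, 2 existential.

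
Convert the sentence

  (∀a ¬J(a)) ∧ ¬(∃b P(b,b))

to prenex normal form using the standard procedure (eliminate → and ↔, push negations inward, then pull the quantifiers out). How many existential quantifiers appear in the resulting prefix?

Push ¬ through the quantifiers and connectives to reach negation normal form:
  (∀a ¬J(a)) ∧ (∀b ¬P(b,b))
Pull the quantifiers to the front (each side's bound variable is not free in the other side):
  ∀a ∀b (¬J(a) ∧ ¬P(b,b))
The prefix is ∀a ∀b: 2 universal, 0 existential.

0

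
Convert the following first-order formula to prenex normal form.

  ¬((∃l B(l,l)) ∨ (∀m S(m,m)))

Push ¬ through the quantifiers and connectives to reach negation normal form:
  (∀l ¬B(l,l)) ∧ (∃m ¬S(m,m))
All bound variables are already distinct, so no renaming is needed.
Extract every quantifier outward, since the variables are now distinct and don't occur free across branches:
  ∀l ∃m (¬B(l,l) ∧ ¬S(m,m))

∀l ∃m (¬B(l,l) ∧ ¬S(m,m))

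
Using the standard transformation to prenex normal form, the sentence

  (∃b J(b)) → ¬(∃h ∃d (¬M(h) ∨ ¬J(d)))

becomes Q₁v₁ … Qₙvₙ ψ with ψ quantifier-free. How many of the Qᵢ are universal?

First replace A → B with ¬A ∨ B.
  ¬(∃b J(b)) ∨ ¬(∃h ∃d (¬M(h) ∨ ¬J(d)))
Move each ¬ inward, flipping quantifiers it crosses:
  (∀b ¬J(b)) ∨ (∀h ∀d (M(h) ∧ J(d)))
All bound variables are already distinct, so no renaming is needed.
Extract every quantifier outward, since the variables are now distinct and don't occur free across branches:
  ∀b ∀h ∀d (¬J(b) ∨ M(h) ∧ J(d))
The prefix is ∀b ∀h ∀d: 3 universal, 0 existential.

3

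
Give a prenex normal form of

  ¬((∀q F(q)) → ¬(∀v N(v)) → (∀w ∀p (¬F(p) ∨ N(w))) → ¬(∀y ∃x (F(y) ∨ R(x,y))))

∀q ∃v ∀w ∀p ∀y ∃x (F(q) ∧ ¬N(v) ∧ (¬F(p) ∨ N(w)) ∧ (F(y) ∨ R(x,y)))

Eliminate → and ↔ using ¬ and ∨.
  ¬(¬(∀q F(q)) ∨ ¬¬(∀v N(v)) ∨ ¬(∀w ∀p (¬F(p) ∨ N(w))) ∨ ¬(∀y ∃x (F(y) ∨ R(x,y))))
Push ¬ through the quantifiers and connectives to reach negation normal form:
  (∀q F(q)) ∧ (∃v ¬N(v)) ∧ (∀w ∀p (¬F(p) ∨ N(w))) ∧ (∀y ∃x (F(y) ∨ R(x,y)))
Pull the quantifiers to the front (each side's bound variable is not free in the other side):
  ∀q ∃v ∀w ∀p ∀y ∃x (F(q) ∧ ¬N(v) ∧ (¬F(p) ∨ N(w)) ∧ (F(y) ∨ R(x,y)))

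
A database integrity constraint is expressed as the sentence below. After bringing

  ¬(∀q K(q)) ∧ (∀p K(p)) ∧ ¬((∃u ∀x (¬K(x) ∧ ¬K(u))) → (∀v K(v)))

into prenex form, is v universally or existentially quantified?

existential

First replace A → B with ¬A ∨ B.
  ¬(∀q K(q)) ∧ (∀p K(p)) ∧ ¬(¬(∃u ∀x (¬K(x) ∧ ¬K(u))) ∨ (∀v K(v)))
Drive negations inward (¬∀x A ≡ ∃x ¬A, ¬∃x A ≡ ∀x ¬A, De Morgan for ∧/∨):
  (∃q ¬K(q)) ∧ (∀p K(p)) ∧ (∃u ∀x (¬K(x) ∧ ¬K(u))) ∧ (∃v ¬K(v))
All bound variables are already distinct, so no renaming is needed.
Extract every quantifier outward, since the variables are now distinct and don't occur free across branches:
  ∃q ∀p ∃u ∀x ∃v (¬K(q) ∧ K(p) ∧ ¬K(x) ∧ ¬K(u) ∧ ¬K(v))
The quantifier ∀v sits under an odd number of negations (counting the antecedent side of each →), so it flips to ∃v.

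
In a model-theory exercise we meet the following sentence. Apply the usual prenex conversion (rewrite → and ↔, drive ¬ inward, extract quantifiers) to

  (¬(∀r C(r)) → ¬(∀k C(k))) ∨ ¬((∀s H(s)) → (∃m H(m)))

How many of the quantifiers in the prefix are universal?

Eliminate → and ↔ using ¬ and ∨.
  ¬¬(∀r C(r)) ∨ ¬(∀k C(k)) ∨ ¬(¬(∀s H(s)) ∨ (∃m H(m)))
Move each ¬ inward, flipping quantifiers it crosses:
  (∀r C(r)) ∨ (∃k ¬C(k)) ∨ (∀s H(s)) ∧ (∀m ¬H(m))
All bound variables are already distinct, so no renaming is needed.
Extract every quantifier outward, since the variables are now distinct and don't occur free across branches:
  ∀r ∃k ∀s ∀m (C(r) ∨ ¬C(k) ∨ H(s) ∧ ¬H(m))
The prefix is ∀r ∃k ∀s ∀m: 3 universal, 1 existential.

3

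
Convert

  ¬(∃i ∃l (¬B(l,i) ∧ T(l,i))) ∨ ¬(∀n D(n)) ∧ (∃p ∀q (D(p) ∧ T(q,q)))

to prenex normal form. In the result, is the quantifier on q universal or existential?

Push ¬ through the quantifiers and connectives to reach negation normal form:
  (∀i ∀l (B(l,i) ∨ ¬T(l,i))) ∨ (∃n ¬D(n)) ∧ (∃p ∀q (D(p) ∧ T(q,q)))
Pull the quantifiers to the front (each side's bound variable is not free in the other side):
  ∀i ∀l ∃n ∃p ∀q (B(l,i) ∨ ¬T(l,i) ∨ ¬D(n) ∧ D(p) ∧ T(q,q))
The quantifier ∀q sits under an even number of negations, so it remains universal.

universal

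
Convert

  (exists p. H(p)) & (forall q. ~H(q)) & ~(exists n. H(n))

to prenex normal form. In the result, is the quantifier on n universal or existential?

universal

Move each ¬ inward, flipping quantifiers it crosses:
  (exists p. H(p)) & (forall q. ~H(q)) & (forall n. ~H(n))
All bound variables are already distinct, so no renaming is needed.
Extract every quantifier outward, since the variables are now distinct and don't occur free across branches:
  exists p. forall q. forall n. (H(p) & ~H(q) & ~H(n))
The quantifier exists n sits under an odd number of negations, so it flips to forall n.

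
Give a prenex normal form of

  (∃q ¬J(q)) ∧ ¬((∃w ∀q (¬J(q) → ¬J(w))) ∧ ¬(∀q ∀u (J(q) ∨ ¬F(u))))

Rewrite implications/biconditionals: A → B as ¬A ∨ B.
  (∃q ¬J(q)) ∧ ¬((∃w ∀q (¬¬J(q) ∨ ¬J(w))) ∧ ¬(∀q ∀u (J(q) ∨ ¬F(u))))
Move each ¬ inward, flipping quantifiers it crosses:
  (∃q ¬J(q)) ∧ ((∀w ∃q (¬J(q) ∧ J(w))) ∨ (∀q ∀u (J(q) ∨ ¬F(u))))
Give each quantifier a distinct variable: q↦v, q↦y1.
  (∃q ¬J(q)) ∧ ((∀w ∃v (¬J(v) ∧ J(w))) ∨ (∀y1 ∀u (J(y1) ∨ ¬F(u))))
Pull the quantifiers to the front (each side's bound variable is not free in the other side):
  ∃q ∀w ∃v ∀y1 ∀u (¬J(q) ∧ (¬J(v) ∧ J(w) ∨ J(y1) ∨ ¬F(u)))

∃q ∀w ∃v ∀y1 ∀u (¬J(q) ∧ (¬J(v) ∧ J(w) ∨ J(y1) ∨ ¬F(u)))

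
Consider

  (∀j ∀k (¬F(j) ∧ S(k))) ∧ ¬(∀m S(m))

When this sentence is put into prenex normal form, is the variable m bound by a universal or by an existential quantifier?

existential

Move each ¬ inward, flipping quantifiers it crosses:
  (∀j ∀k (¬F(j) ∧ S(k))) ∧ (∃m ¬S(m))
All bound variables are already distinct, so no renaming is needed.
Extract every quantifier outward, since the variables are now distinct and don't occur free across branches:
  ∀j ∀k ∃m (¬F(j) ∧ S(k) ∧ ¬S(m))
The quantifier ∀m sits under an odd number of negations, so it flips to ∃m.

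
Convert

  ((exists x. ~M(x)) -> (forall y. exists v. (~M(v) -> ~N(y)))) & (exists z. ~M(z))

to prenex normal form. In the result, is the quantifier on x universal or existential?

universal

Rewrite implications/biconditionals: A → B as ¬A ∨ B.
  (~(exists x. ~M(x)) | (forall y. exists v. (~~M(v) | ~N(y)))) & (exists z. ~M(z))
Drive negations inward (¬∀x A ≡ ∃x ¬A, ¬∃x A ≡ ∀x ¬A, De Morgan for ∧/∨):
  ((forall x. M(x)) | (forall y. exists v. (M(v) | ~N(y)))) & (exists z. ~M(z))
All bound variables are already distinct, so no renaming is needed.
Extract every quantifier outward, since the variables are now distinct and don't occur free across branches:
  forall x. forall y. exists v. exists z. ((M(x) | M(v) | ~N(y)) & ~M(z))
The quantifier exists x sits under an odd number of negations (counting the antecedent side of each →), so it flips to forall x.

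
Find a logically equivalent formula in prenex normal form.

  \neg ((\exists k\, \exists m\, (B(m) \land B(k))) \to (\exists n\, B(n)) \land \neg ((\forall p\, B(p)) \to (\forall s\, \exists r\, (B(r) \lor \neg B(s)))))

\exists k\, \exists m\, \forall n\, \exists p\, \forall s\, \exists r\, (B(m) \land B(k) \land (\neg B(n) \lor \neg B(p) \lor B(r) \lor \neg B(s)))

First replace A → B with ¬A ∨ B.
  \neg (\neg (\exists k\, \exists m\, (B(m) \land B(k))) \lor (\exists n\, B(n)) \land \neg (\neg (\forall p\, B(p)) \lor (\forall s\, \exists r\, (B(r) \lor \neg B(s)))))
Push ¬ through the quantifiers and connectives to reach negation normal form:
  (\exists k\, \exists m\, (B(m) \land B(k))) \land ((\forall n\, \neg B(n)) \lor (\exists p\, \neg B(p)) \lor (\forall s\, \exists r\, (B(r) \lor \neg B(s))))
All bound variables are already distinct, so no renaming is needed.
Pull the quantifiers to the front (each side's bound variable is not free in the other side):
  \exists k\, \exists m\, \forall n\, \exists p\, \forall s\, \exists r\, (B(m) \land B(k) \land (\neg B(n) \lor \neg B(p) \lor B(r) \lor \neg B(s)))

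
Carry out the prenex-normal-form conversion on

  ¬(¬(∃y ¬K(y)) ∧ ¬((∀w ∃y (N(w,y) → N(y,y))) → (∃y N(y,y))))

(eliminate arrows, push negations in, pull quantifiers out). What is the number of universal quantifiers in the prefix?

First replace A → B with ¬A ∨ B.
  ¬(¬(∃y ¬K(y)) ∧ ¬(¬(∀w ∃y (¬N(w,y) ∨ N(y,y))) ∨ (∃y N(y,y))))
Move each ¬ inward, flipping quantifiers it crosses:
  (∃y ¬K(y)) ∨ (∃w ∀y (N(w,y) ∧ ¬N(y,y))) ∨ (∃y N(y,y))
Give each quantifier a distinct variable: y↦b, y↦p.
  (∃y ¬K(y)) ∨ (∃w ∀b (N(w,b) ∧ ¬N(b,b))) ∨ (∃p N(p,p))
Finally move all quantifiers to the prefix:
  ∃y ∃w ∀b ∃p (¬K(y) ∨ N(w,b) ∧ ¬N(b,b) ∨ N(p,p))
The prefix is ∃y ∃w ∀b ∃p: 1 universal, 3 existential.

1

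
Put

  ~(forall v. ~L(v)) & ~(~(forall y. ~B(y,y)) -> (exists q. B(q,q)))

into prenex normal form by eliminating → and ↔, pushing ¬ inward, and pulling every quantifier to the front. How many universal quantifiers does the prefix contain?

1

Eliminate → and ↔ using ¬ and ∨.
  ~(forall v. ~L(v)) & ~(~~(forall y. ~B(y,y)) | (exists q. B(q,q)))
Drive negations inward (¬∀x A ≡ ∃x ¬A, ¬∃x A ≡ ∀x ¬A, De Morgan for ∧/∨):
  (exists v. L(v)) & (exists y. B(y,y)) & (forall q. ~B(q,q))
All bound variables are already distinct, so no renaming is needed.
Finally move all quantifiers to the prefix:
  exists v. exists y. forall q. (L(v) & B(y,y) & ~B(q,q))
The prefix is exists v exists y forall q: 1 universal, 2 existential.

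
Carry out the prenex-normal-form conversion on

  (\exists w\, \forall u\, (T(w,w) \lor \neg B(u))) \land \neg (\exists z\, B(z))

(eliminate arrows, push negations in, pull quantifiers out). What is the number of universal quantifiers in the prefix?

Move each ¬ inward, flipping quantifiers it crosses:
  (\exists w\, \forall u\, (T(w,w) \lor \neg B(u))) \land (\forall z\, \neg B(z))
Extract every quantifier outward, since the variables are now distinct and don't occur free across branches:
  \exists w\, \forall u\, \forall z\, ((T(w,w) \lor \neg B(u)) \land \neg B(z))
The prefix is \exists w \forall u \forall z: 2 universal, 1 existential.

2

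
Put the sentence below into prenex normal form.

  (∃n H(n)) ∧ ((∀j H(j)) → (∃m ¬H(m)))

∃n ∃j ∃m (H(n) ∧ (¬H(j) ∨ ¬H(m)))

First replace A → B with ¬A ∨ B.
  (∃n H(n)) ∧ (¬(∀j H(j)) ∨ (∃m ¬H(m)))
Move each ¬ inward, flipping quantifiers it crosses:
  (∃n H(n)) ∧ ((∃j ¬H(j)) ∨ (∃m ¬H(m)))
Extract every quantifier outward, since the variables are now distinct and don't occur free across branches:
  ∃n ∃j ∃m (H(n) ∧ (¬H(j) ∨ ¬H(m)))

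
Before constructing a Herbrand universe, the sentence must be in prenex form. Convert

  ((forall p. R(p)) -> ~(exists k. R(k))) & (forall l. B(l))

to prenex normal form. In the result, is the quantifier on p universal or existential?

First replace A → B with ¬A ∨ B.
  (~(forall p. R(p)) | ~(exists k. R(k))) & (forall l. B(l))
Drive negations inward (¬∀x A ≡ ∃x ¬A, ¬∃x A ≡ ∀x ¬A, De Morgan for ∧/∨):
  ((exists p. ~R(p)) | (forall k. ~R(k))) & (forall l. B(l))
Finally move all quantifiers to the prefix:
  exists p. forall k. forall l. ((~R(p) | ~R(k)) & B(l))
The quantifier forall p sits under an odd number of negations (counting the antecedent side of each →), so it flips to exists p.

existential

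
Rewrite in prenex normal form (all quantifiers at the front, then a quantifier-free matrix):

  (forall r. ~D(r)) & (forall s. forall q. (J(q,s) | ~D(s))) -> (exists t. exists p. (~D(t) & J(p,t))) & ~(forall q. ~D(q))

exists r. exists s. exists q. exists t. exists p. exists y. (D(r) | ~J(q,s) & D(s) | ~D(t) & J(p,t) & D(y))

Rewrite implications/biconditionals: A → B as ¬A ∨ B.
  ~((forall r. ~D(r)) & (forall s. forall q. (J(q,s) | ~D(s)))) | (exists t. exists p. (~D(t) & J(p,t))) & ~(forall q. ~D(q))
Move each ¬ inward, flipping quantifiers it crosses:
  (exists r. D(r)) | (exists s. exists q. (~J(q,s) & D(s))) | (exists t. exists p. (~D(t) & J(p,t))) & (exists q. D(q))
Rename bound variables to avoid capture: q↦y.
  (exists r. D(r)) | (exists s. exists q. (~J(q,s) & D(s))) | (exists t. exists p. (~D(t) & J(p,t))) & (exists y. D(y))
Extract every quantifier outward, since the variables are now distinct and don't occur free across branches:
  exists r. exists s. exists q. exists t. exists p. exists y. (D(r) | ~J(q,s) & D(s) | ~D(t) & J(p,t) & D(y))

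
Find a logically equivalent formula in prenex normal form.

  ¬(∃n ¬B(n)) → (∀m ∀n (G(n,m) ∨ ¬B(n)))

∃n ∀m ∀y1 (¬B(n) ∨ G(y1,m) ∨ ¬B(y1))

Rewrite implications/biconditionals: A → B as ¬A ∨ B.
  ¬¬(∃n ¬B(n)) ∨ (∀m ∀n (G(n,m) ∨ ¬B(n)))
Move each ¬ inward, flipping quantifiers it crosses:
  (∃n ¬B(n)) ∨ (∀m ∀n (G(n,m) ∨ ¬B(n)))
Rename bound variables to avoid capture: n↦y1.
  (∃n ¬B(n)) ∨ (∀m ∀y1 (G(y1,m) ∨ ¬B(y1)))
Pull the quantifiers to the front (each side's bound variable is not free in the other side):
  ∃n ∀m ∀y1 (¬B(n) ∨ G(y1,m) ∨ ¬B(y1))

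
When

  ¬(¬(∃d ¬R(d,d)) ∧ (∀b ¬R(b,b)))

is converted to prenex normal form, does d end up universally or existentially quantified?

Drive negations inward (¬∀x A ≡ ∃x ¬A, ¬∃x A ≡ ∀x ¬A, De Morgan for ∧/∨):
  (∃d ¬R(d,d)) ∨ (∃b R(b,b))
All bound variables are already distinct, so no renaming is needed.
Extract every quantifier outward, since the variables are now distinct and don't occur free across branches:
  ∃d ∃b (¬R(d,d) ∨ R(b,b))
The quantifier ∃d sits under an even number of negations, so it remains existential.

existential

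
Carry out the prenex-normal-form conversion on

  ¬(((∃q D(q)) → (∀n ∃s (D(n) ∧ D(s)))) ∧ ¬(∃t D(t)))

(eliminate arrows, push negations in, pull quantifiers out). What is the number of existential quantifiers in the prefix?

Rewrite implications/biconditionals: A → B as ¬A ∨ B.
  ¬((¬(∃q D(q)) ∨ (∀n ∃s (D(n) ∧ D(s)))) ∧ ¬(∃t D(t)))
Drive negations inward (¬∀x A ≡ ∃x ¬A, ¬∃x A ≡ ∀x ¬A, De Morgan for ∧/∨):
  (∃q D(q)) ∧ (∃n ∀s (¬D(n) ∨ ¬D(s))) ∨ (∃t D(t))
All bound variables are already distinct, so no renaming is needed.
Pull the quantifiers to the front (each side's bound variable is not free in the other side):
  ∃q ∃n ∀s ∃t (D(q) ∧ (¬D(n) ∨ ¬D(s)) ∨ D(t))
The prefix is ∃q ∃n ∀s ∃t: 1 universal, 3 existential.

3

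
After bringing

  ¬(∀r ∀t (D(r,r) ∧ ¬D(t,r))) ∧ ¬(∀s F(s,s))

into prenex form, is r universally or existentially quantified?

Push ¬ through the quantifiers and connectives to reach negation normal form:
  (∃r ∃t (¬D(r,r) ∨ D(t,r))) ∧ (∃s ¬F(s,s))
All bound variables are already distinct, so no renaming is needed.
Pull the quantifiers to the front (each side's bound variable is not free in the other side):
  ∃r ∃t ∃s ((¬D(r,r) ∨ D(t,r)) ∧ ¬F(s,s))
The quantifier ∀r sits under an odd number of negations, so it flips to ∃r.

existential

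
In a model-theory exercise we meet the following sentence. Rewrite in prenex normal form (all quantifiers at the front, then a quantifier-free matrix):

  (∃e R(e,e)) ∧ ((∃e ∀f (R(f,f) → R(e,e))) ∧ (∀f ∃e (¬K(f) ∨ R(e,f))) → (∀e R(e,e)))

∃e ∀q ∃f ∃s ∀a ∀c (R(e,e) ∧ (R(f,f) ∧ ¬R(q,q) ∨ K(s) ∧ ¬R(a,s) ∨ R(c,c)))

Eliminate → and ↔ using ¬ and ∨.
  (∃e R(e,e)) ∧ (¬((∃e ∀f (¬R(f,f) ∨ R(e,e))) ∧ (∀f ∃e (¬K(f) ∨ R(e,f)))) ∨ (∀e R(e,e)))
Drive negations inward (¬∀x A ≡ ∃x ¬A, ¬∃x A ≡ ∀x ¬A, De Morgan for ∧/∨):
  (∃e R(e,e)) ∧ ((∀e ∃f (R(f,f) ∧ ¬R(e,e))) ∨ (∃f ∀e (K(f) ∧ ¬R(e,f))) ∨ (∀e R(e,e)))
Rename bound variables to avoid capture: e↦q, f↦s, e↦a, e↦c.
  (∃e R(e,e)) ∧ ((∀q ∃f (R(f,f) ∧ ¬R(q,q))) ∨ (∃s ∀a (K(s) ∧ ¬R(a,s))) ∨ (∀c R(c,c)))
Extract every quantifier outward, since the variables are now distinct and don't occur free across branches:
  ∃e ∀q ∃f ∃s ∀a ∀c (R(e,e) ∧ (R(f,f) ∧ ¬R(q,q) ∨ K(s) ∧ ¬R(a,s) ∨ R(c,c)))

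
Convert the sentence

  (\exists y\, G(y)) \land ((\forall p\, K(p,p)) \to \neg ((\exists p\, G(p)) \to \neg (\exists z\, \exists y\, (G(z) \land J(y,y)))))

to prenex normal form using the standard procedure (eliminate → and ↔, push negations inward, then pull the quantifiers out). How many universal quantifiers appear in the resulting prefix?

First replace A → B with ¬A ∨ B.
  (\exists y\, G(y)) \land (\neg (\forall p\, K(p,p)) \lor \neg (\neg (\exists p\, G(p)) \lor \neg (\exists z\, \exists y\, (G(z) \land J(y,y)))))
Push ¬ through the quantifiers and connectives to reach negation normal form:
  (\exists y\, G(y)) \land ((\exists p\, \neg K(p,p)) \lor (\exists p\, G(p)) \land (\exists z\, \exists y\, (G(z) \land J(y,y))))
Standardize variables apart so no two quantifiers bind the same name: p↦z1, y↦r.
  (\exists y\, G(y)) \land ((\exists p\, \neg K(p,p)) \lor (\exists z1\, G(z1)) \land (\exists z\, \exists r\, (G(z) \land J(r,r))))
Pull the quantifiers to the front (each side's bound variable is not free in the other side):
  \exists y\, \exists p\, \exists z1\, \exists z\, \exists r\, (G(y) \land (\neg K(p,p) \lor G(z1) \land G(z) \land J(r,r)))
The prefix is \exists y \exists p \exists z1 \exists z \exists r: 0 universal, 5 existential.

0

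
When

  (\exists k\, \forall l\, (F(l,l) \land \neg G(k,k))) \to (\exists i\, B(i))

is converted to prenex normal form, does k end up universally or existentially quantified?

universal

First replace A → B with ¬A ∨ B.
  \neg (\exists k\, \forall l\, (F(l,l) \land \neg G(k,k))) \lor (\exists i\, B(i))
Drive negations inward (¬∀x A ≡ ∃x ¬A, ¬∃x A ≡ ∀x ¬A, De Morgan for ∧/∨):
  (\forall k\, \exists l\, (\neg F(l,l) \lor G(k,k))) \lor (\exists i\, B(i))
All bound variables are already distinct, so no renaming is needed.
Finally move all quantifiers to the prefix:
  \forall k\, \exists l\, \exists i\, (\neg F(l,l) \lor G(k,k) \lor B(i))
The quantifier \exists k sits under an odd number of negations (counting the antecedent side of each →), so it flips to \forall k.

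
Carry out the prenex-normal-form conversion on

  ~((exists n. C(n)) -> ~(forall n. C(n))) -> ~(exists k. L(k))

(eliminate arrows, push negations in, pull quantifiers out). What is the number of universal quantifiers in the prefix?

Eliminate → and ↔ using ¬ and ∨.
  ~~(~(exists n. C(n)) | ~(forall n. C(n))) | ~(exists k. L(k))
Move each ¬ inward, flipping quantifiers it crosses:
  (forall n. ~C(n)) | (exists n. ~C(n)) | (forall k. ~L(k))
Give each quantifier a distinct variable: n↦q.
  (forall n. ~C(n)) | (exists q. ~C(q)) | (forall k. ~L(k))
Extract every quantifier outward, since the variables are now distinct and don't occur free across branches:
  forall n. exists q. forall k. (~C(n) | ~C(q) | ~L(k))
The prefix is forall n exists q forall k: 2 universal, 1 existential.

2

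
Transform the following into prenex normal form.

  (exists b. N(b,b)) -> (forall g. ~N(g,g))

Eliminate → and ↔ using ¬ and ∨.
  ~(exists b. N(b,b)) | (forall g. ~N(g,g))
Drive negations inward (¬∀x A ≡ ∃x ¬A, ¬∃x A ≡ ∀x ¬A, De Morgan for ∧/∨):
  (forall b. ~N(b,b)) | (forall g. ~N(g,g))
All bound variables are already distinct, so no renaming is needed.
Pull the quantifiers to the front (each side's bound variable is not free in the other side):
  forall b. forall g. (~N(b,b) | ~N(g,g))

forall b. forall g. (~N(b,b) | ~N(g,g))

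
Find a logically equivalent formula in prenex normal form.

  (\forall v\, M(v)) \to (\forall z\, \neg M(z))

Eliminate → and ↔ using ¬ and ∨.
  \neg (\forall v\, M(v)) \lor (\forall z\, \neg M(z))
Drive negations inward (¬∀x A ≡ ∃x ¬A, ¬∃x A ≡ ∀x ¬A, De Morgan for ∧/∨):
  (\exists v\, \neg M(v)) \lor (\forall z\, \neg M(z))
Pull the quantifiers to the front (each side's bound variable is not free in the other side):
  \exists v\, \forall z\, (\neg M(v) \lor \neg M(z))

\exists v\, \forall z\, (\neg M(v) \lor \neg M(z))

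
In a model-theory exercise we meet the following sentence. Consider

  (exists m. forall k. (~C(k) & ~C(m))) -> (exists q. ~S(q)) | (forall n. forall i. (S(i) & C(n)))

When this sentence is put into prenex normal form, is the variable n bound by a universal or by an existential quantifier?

universal

First replace A → B with ¬A ∨ B.
  ~(exists m. forall k. (~C(k) & ~C(m))) | (exists q. ~S(q)) | (forall n. forall i. (S(i) & C(n)))
Drive negations inward (¬∀x A ≡ ∃x ¬A, ¬∃x A ≡ ∀x ¬A, De Morgan for ∧/∨):
  (forall m. exists k. (C(k) | C(m))) | (exists q. ~S(q)) | (forall n. forall i. (S(i) & C(n)))
Extract every quantifier outward, since the variables are now distinct and don't occur free across branches:
  forall m. exists k. exists q. forall n. forall i. (C(k) | C(m) | ~S(q) | S(i) & C(n))
The quantifier forall n sits under an even number of negations (counting the antecedent side of each →), so it remains universal.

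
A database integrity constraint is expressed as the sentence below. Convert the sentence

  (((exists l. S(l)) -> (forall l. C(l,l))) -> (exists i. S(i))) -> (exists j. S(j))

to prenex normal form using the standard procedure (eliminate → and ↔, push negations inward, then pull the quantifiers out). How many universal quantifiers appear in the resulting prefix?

Eliminate → and ↔ using ¬ and ∨.
  ~(~(~(exists l. S(l)) | (forall l. C(l,l))) | (exists i. S(i))) | (exists j. S(j))
Push ¬ through the quantifiers and connectives to reach negation normal form:
  ((forall l. ~S(l)) | (forall l. C(l,l))) & (forall i. ~S(i)) | (exists j. S(j))
Rename bound variables to avoid capture: l↦u.
  ((forall l. ~S(l)) | (forall u. C(u,u))) & (forall i. ~S(i)) | (exists j. S(j))
Finally move all quantifiers to the prefix:
  forall l. forall u. forall i. exists j. ((~S(l) | C(u,u)) & ~S(i) | S(j))
The prefix is forall l forall u forall i exists j: 3 universal, 1 existential.

3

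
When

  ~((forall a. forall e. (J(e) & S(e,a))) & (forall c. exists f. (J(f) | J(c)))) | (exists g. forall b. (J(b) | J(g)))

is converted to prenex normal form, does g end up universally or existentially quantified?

Move each ¬ inward, flipping quantifiers it crosses:
  (exists a. exists e. (~J(e) | ~S(e,a))) | (exists c. forall f. (~J(f) & ~J(c))) | (exists g. forall b. (J(b) | J(g)))
All bound variables are already distinct, so no renaming is needed.
Extract every quantifier outward, since the variables are now distinct and don't occur free across branches:
  exists a. exists e. exists c. forall f. exists g. forall b. (~J(e) | ~S(e,a) | ~J(f) & ~J(c) | J(b) | J(g))
The quantifier exists g sits under an even number of negations, so it remains existential.

existential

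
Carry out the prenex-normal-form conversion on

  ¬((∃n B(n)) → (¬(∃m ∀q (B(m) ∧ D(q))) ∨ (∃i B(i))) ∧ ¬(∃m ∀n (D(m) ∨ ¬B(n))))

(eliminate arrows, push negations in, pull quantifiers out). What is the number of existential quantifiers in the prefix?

Rewrite implications/biconditionals: A → B as ¬A ∨ B.
  ¬(¬(∃n B(n)) ∨ (¬(∃m ∀q (B(m) ∧ D(q))) ∨ (∃i B(i))) ∧ ¬(∃m ∀n (D(m) ∨ ¬B(n))))
Push ¬ through the quantifiers and connectives to reach negation normal form:
  (∃n B(n)) ∧ ((∃m ∀q (B(m) ∧ D(q))) ∧ (∀i ¬B(i)) ∨ (∃m ∀n (D(m) ∨ ¬B(n))))
Rename bound variables to avoid capture: m↦a, n↦v1.
  (∃n B(n)) ∧ ((∃m ∀q (B(m) ∧ D(q))) ∧ (∀i ¬B(i)) ∨ (∃a ∀v1 (D(a) ∨ ¬B(v1))))
Finally move all quantifiers to the prefix:
  ∃n ∃m ∀q ∀i ∃a ∀v1 (B(n) ∧ (B(m) ∧ D(q) ∧ ¬B(i) ∨ D(a) ∨ ¬B(v1)))
The prefix is ∃n ∃m ∀q ∀i ∃a ∀v1: 3 universal, 3 existential.

3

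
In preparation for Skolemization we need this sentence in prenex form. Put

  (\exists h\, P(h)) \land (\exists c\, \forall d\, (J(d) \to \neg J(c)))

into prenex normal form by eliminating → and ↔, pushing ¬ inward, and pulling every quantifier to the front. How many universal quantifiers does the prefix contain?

Rewrite implications/biconditionals: A → B as ¬A ∨ B.
  (\exists h\, P(h)) \land (\exists c\, \forall d\, (\neg J(d) \lor \neg J(c)))
Extract every quantifier outward, since the variables are now distinct and don't occur free across branches:
  \exists h\, \exists c\, \forall d\, (P(h) \land (\neg J(d) \lor \neg J(c)))
The prefix is \exists h \exists c \forall d: 1 universal, 2 existential.

1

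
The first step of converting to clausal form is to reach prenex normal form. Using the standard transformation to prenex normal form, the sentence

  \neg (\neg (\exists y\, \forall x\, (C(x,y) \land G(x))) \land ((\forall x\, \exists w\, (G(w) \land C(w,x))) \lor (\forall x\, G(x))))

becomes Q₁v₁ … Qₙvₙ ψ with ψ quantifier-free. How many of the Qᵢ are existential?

3

Move each ¬ inward, flipping quantifiers it crosses:
  (\exists y\, \forall x\, (C(x,y) \land G(x))) \lor (\exists x\, \forall w\, (\neg G(w) \lor \neg C(w,x))) \land (\exists x\, \neg G(x))
Rename bound variables to avoid capture: x↦w1, x↦u1.
  (\exists y\, \forall x\, (C(x,y) \land G(x))) \lor (\exists w1\, \forall w\, (\neg G(w) \lor \neg C(w,w1))) \land (\exists u1\, \neg G(u1))
Extract every quantifier outward, since the variables are now distinct and don't occur free across branches:
  \exists y\, \forall x\, \exists w1\, \forall w\, \exists u1\, (C(x,y) \land G(x) \lor (\neg G(w) \lor \neg C(w,w1)) \land \neg G(u1))
The prefix is \exists y \forall x \exists w1 \forall w \exists u1: 2 universal, 3 existential.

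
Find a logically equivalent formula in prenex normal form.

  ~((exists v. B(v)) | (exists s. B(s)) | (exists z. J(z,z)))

forall v. forall s. forall z. (~B(v) & ~B(s) & ~J(z,z))

Push ¬ through the quantifiers and connectives to reach negation normal form:
  (forall v. ~B(v)) & (forall s. ~B(s)) & (forall z. ~J(z,z))
All bound variables are already distinct, so no renaming is needed.
Extract every quantifier outward, since the variables are now distinct and don't occur free across branches:
  forall v. forall s. forall z. (~B(v) & ~B(s) & ~J(z,z))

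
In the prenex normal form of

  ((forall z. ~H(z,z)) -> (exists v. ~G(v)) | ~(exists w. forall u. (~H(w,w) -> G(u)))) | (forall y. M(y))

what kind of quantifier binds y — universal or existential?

universal

Rewrite implications/biconditionals: A → B as ¬A ∨ B.
  ~(forall z. ~H(z,z)) | (exists v. ~G(v)) | ~(exists w. forall u. (~~H(w,w) | G(u))) | (forall y. M(y))
Drive negations inward (¬∀x A ≡ ∃x ¬A, ¬∃x A ≡ ∀x ¬A, De Morgan for ∧/∨):
  (exists z. H(z,z)) | (exists v. ~G(v)) | (forall w. exists u. (~H(w,w) & ~G(u))) | (forall y. M(y))
Pull the quantifiers to the front (each side's bound variable is not free in the other side):
  exists z. exists v. forall w. exists u. forall y. (H(z,z) | ~G(v) | ~H(w,w) & ~G(u) | M(y))
The quantifier forall y sits under an even number of negations (counting the antecedent side of each →), so it remains universal.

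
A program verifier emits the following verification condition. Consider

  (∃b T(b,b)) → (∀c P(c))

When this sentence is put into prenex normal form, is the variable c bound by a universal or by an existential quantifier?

First replace A → B with ¬A ∨ B.
  ¬(∃b T(b,b)) ∨ (∀c P(c))
Push ¬ through the quantifiers and connectives to reach negation normal form:
  (∀b ¬T(b,b)) ∨ (∀c P(c))
Extract every quantifier outward, since the variables are now distinct and don't occur free across branches:
  ∀b ∀c (¬T(b,b) ∨ P(c))
The quantifier ∀c sits under an even number of negations (counting the antecedent side of each →), so it remains universal.

universal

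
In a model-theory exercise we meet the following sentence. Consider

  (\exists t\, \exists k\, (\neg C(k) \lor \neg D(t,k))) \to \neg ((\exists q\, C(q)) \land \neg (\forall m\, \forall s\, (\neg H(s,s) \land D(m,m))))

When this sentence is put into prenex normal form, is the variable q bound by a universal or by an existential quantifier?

Eliminate → and ↔ using ¬ and ∨.
  \neg (\exists t\, \exists k\, (\neg C(k) \lor \neg D(t,k))) \lor \neg ((\exists q\, C(q)) \land \neg (\forall m\, \forall s\, (\neg H(s,s) \land D(m,m))))
Push ¬ through the quantifiers and connectives to reach negation normal form:
  (\forall t\, \forall k\, (C(k) \land D(t,k))) \lor (\forall q\, \neg C(q)) \lor (\forall m\, \forall s\, (\neg H(s,s) \land D(m,m)))
All bound variables are already distinct, so no renaming is needed.
Pull the quantifiers to the front (each side's bound variable is not free in the other side):
  \forall t\, \forall k\, \forall q\, \forall m\, \forall s\, (C(k) \land D(t,k) \lor \neg C(q) \lor \neg H(s,s) \land D(m,m))
The quantifier \exists q sits under an odd number of negations (counting the antecedent side of each →), so it flips to \forall q.

universal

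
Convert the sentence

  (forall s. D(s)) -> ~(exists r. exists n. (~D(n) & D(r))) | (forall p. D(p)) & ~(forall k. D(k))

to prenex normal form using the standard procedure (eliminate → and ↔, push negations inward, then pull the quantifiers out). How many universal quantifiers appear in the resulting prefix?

3

Eliminate → and ↔ using ¬ and ∨.
  ~(forall s. D(s)) | ~(exists r. exists n. (~D(n) & D(r))) | (forall p. D(p)) & ~(forall k. D(k))
Push ¬ through the quantifiers and connectives to reach negation normal form:
  (exists s. ~D(s)) | (forall r. forall n. (D(n) | ~D(r))) | (forall p. D(p)) & (exists k. ~D(k))
All bound variables are already distinct, so no renaming is needed.
Pull the quantifiers to the front (each side's bound variable is not free in the other side):
  exists s. forall r. forall n. forall p. exists k. (~D(s) | D(n) | ~D(r) | D(p) & ~D(k))
The prefix is exists s forall r forall n forall p exists k: 3 universal, 2 existential.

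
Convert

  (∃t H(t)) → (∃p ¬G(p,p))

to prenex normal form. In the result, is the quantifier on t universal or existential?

Eliminate → and ↔ using ¬ and ∨.
  ¬(∃t H(t)) ∨ (∃p ¬G(p,p))
Move each ¬ inward, flipping quantifiers it crosses:
  (∀t ¬H(t)) ∨ (∃p ¬G(p,p))
All bound variables are already distinct, so no renaming is needed.
Extract every quantifier outward, since the variables are now distinct and don't occur free across branches:
  ∀t ∃p (¬H(t) ∨ ¬G(p,p))
The quantifier ∃t sits under an odd number of negations (counting the antecedent side of each →), so it flips to ∀t.

universal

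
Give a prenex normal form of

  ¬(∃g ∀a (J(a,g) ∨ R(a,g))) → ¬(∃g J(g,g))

∃g ∀a ∀q (J(a,g) ∨ R(a,g) ∨ ¬J(q,q))

Rewrite implications/biconditionals: A → B as ¬A ∨ B.
  ¬¬(∃g ∀a (J(a,g) ∨ R(a,g))) ∨ ¬(∃g J(g,g))
Push ¬ through the quantifiers and connectives to reach negation normal form:
  (∃g ∀a (J(a,g) ∨ R(a,g))) ∨ (∀g ¬J(g,g))
Rename bound variables to avoid capture: g↦q.
  (∃g ∀a (J(a,g) ∨ R(a,g))) ∨ (∀q ¬J(q,q))
Pull the quantifiers to the front (each side's bound variable is not free in the other side):
  ∃g ∀a ∀q (J(a,g) ∨ R(a,g) ∨ ¬J(q,q))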